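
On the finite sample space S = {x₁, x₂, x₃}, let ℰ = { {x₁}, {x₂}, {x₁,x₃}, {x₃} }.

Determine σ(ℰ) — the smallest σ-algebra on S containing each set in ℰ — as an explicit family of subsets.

|σ(ℰ)| = 8.  σ(ℰ) = { {}, {x₁}, {x₂}, {x₃}, {x₁,x₂}, {x₁,x₃}, {x₂,x₃}, S }

Check:
Initial family (6 sets): { {}, {x₁}, {x₂}, {x₃}, {x₁,x₃}, S }.
Iteration 1. New:
  {x₁,x₂}  = S∖{x₃}
  {x₂,x₃}  = S∖{x₁}
Iteration 2: already closed under ᶜ and ∪.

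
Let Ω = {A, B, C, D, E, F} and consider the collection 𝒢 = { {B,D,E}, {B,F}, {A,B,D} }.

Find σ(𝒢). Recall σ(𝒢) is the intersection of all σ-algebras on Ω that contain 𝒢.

Start: 𝒢 ∪ {∅, Ω} = { ∅, {B,F}, {A,B,D}, {B,D,E}, Ω }.
Iteration 1: 6 new —
  {A,C,F}  = complement {B,D,E}
  {C,E,F}  = complement {A,B,D}
  {A,B,D,E}  = {A,B,D} ∪ {B,D,E}
  {A,B,D,F}  = {B,F} ∪ {A,B,D}
  {A,C,D,E}  = complement {B,F}
  {B,D,E,F}  = {B,F} ∪ {B,D,E}
Iteration 2. New:
  {A,C}  = complement {B,D,E,F}
  {C,E}  = complement {A,B,D,F}
  {C,F}  = complement {A,B,D,E}
  {A,B,C,F}  = {A,C,F} ∪ {B,F}
  {A,C,E,F}  = {A,C,F} ∪ {C,E,F}
  {B,C,E,F}  = {B,F} ∪ {C,E,F}
  {A,B,C,D,E}  = {A,B,D,E} ∪ {A,C,D,E}
  {A,B,C,D,F}  = {A,B,D,F} ∪ {A,C,F}
  {A,B,D,E,F}  = {A,B,D,F} ∪ {A,B,D,E}
  {A,C,D,E,F}  = {A,C,F} ∪ {A,C,D,E}
  {B,C,D,E,F}  = {B,D,E,F} ∪ {C,E,F}
Iteration 3. New:
  {A}  = complement {B,C,D,E,F}
  {B}  = complement {A,C,D,E,F}
  {C}  = complement {A,B,D,E,F}
  {E}  = complement {A,B,C,D,F}
  {F}  = complement {A,B,C,D,E}
  {A,D}  = complement {B,C,E,F}
  {B,D}  = complement {A,C,E,F}
  {D,E}  = complement {A,B,C,F}
  {A,C,E}  = {A,C} ∪ {C,E}
  {B,C,F}  = {B,F} ∪ {C,F}
  {A,B,C,D}  = {A,C} ∪ {A,B,D}
  {B,C,D,E}  = {C,E} ∪ {B,D,E}
  {A,B,C,E,F}  = {A,C,F} ∪ {B,C,E,F}
Iteration 4. New:
  {D}  = complement {A,B,C,E,F}
  {A,B}  = {B} ∪ {A}
  {A,E}  = {E} ∪ {A}
  {A,F}  = complement {B,C,D,E}
  {B,C}  = {B} ∪ {C}
  {B,E}  = {B} ∪ {E}
  {E,F}  = complement {A,B,C,D}
  {A,B,C}  = {B} ∪ {A,C}
  {A,B,F}  = {B,F} ∪ {A}
  {A,C,D}  = {C} ∪ {A,D}
  {A,D,E}  = complement {B,C,F}
  {A,D,F}  = {F} ∪ {A,D}
  {B,C,D}  = {C} ∪ {B,D}
  {B,C,E}  = {B} ∪ {C,E}
  {B,D,F}  = complement {A,C,E}
  {B,E,F}  = {B,F} ∪ {E}
  {C,D,E}  = {D,E} ∪ {C}
  {D,E,F}  = {F} ∪ {D,E}
  {A,B,C,E}  = {A,C,E} ∪ {B}
  {A,C,D,F}  = {A,C,F} ∪ {A,D}
  {B,C,D,F}  = {B,C,F} ∪ {B,D}
  {C,D,E,F}  = {D,E} ∪ {C,E,F}
Iteration 5 (7 new):
  {C,D}  = {C} ∪ {D}
  {D,F}  = complement {A,B,C,E}
  {A,B,E}  = {B,E} ∪ {A,E}
  {A,E,F}  = complement {B,C,D}
  {C,D,F}  = {C,F} ∪ {D}
  {A,B,E,F}  = {B,E} ∪ {A,F}
  {A,D,E,F}  = complement {B,C}
After Iteration 6 the family is unchanged; done.

Hence σ(𝒢) has 64 members: { ∅, {A}, {B}, {C}, {D}, {E}, {F}, {A,B}, {A,C}, {A,D}, {A,E}, {A,F}, {B,C}, {B,D}, {B,E}, {B,F}, {C,D}, {C,E}, {C,F}, {D,E}, {D,F}, {E,F}, {A,B,C}, {A,B,D}, {A,B,E}, {A,B,F}, {A,C,D}, {A,C,E}, {A,C,F}, {A,D,E}, {A,D,F}, {A,E,F}, {B,C,D}, {B,C,E}, {B,C,F}, {B,D,E}, {B,D,F}, {B,E,F}, {C,D,E}, {C,D,F}, {C,E,F}, {D,E,F}, {A,B,C,D}, {A,B,C,E}, {A,B,C,F}, {A,B,D,E}, {A,B,D,F}, {A,B,E,F}, {A,C,D,E}, {A,C,D,F}, {A,C,E,F}, {A,D,E,F}, {B,C,D,E}, {B,C,D,F}, {B,C,E,F}, {B,D,E,F}, {C,D,E,F}, {A,B,C,D,E}, {A,B,C,D,F}, {A,B,C,E,F}, {A,B,D,E,F}, {A,C,D,E,F}, {B,C,D,E,F}, Ω }.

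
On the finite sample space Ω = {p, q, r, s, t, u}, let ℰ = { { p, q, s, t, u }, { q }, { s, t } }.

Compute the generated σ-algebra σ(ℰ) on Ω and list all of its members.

σ(ℰ) (16 sets): { {}, { q }, { r }, { p, u }, { q, r }, { s, t }, { p, q, u }, { p, r, u }, { q, s, t }, { r, s, t }, { p, q, r, u }, { p, s, t, u }, { q, r, s, t }, { p, q, s, t, u }, { p, r, s, t, u }, Ω }

Check:
Begin from { {}, { q }, { s, t }, { p, q, s, t, u }, Ω } (that is, ℰ plus ∅ and Ω).
Step 1 (4 new):
  { r }  = { p, q, s, t, u }ᶜ
  { q, s, t }  = { s, t } ∪ { q }
  { p, q, r, u }  = { s, t }ᶜ
  { p, r, s, t, u }  = { q }ᶜ
  — 9 sets.
Step 2: 4 new —
  { q, r }  = { q } ∪ { r }
  { p, r, u }  = { q, s, t }ᶜ
  { r, s, t }  = { s, t } ∪ { r }
  { q, r, s, t }  = { r } ∪ { q, s, t }
  — 13 sets.
Step 3 adds 3:
  { p, u }  = { q, r, s, t }ᶜ
  { p, q, u }  = { r, s, t }ᶜ
  { p, s, t, u }  = { q, r }ᶜ
  — 16 sets.
Step 4: stable.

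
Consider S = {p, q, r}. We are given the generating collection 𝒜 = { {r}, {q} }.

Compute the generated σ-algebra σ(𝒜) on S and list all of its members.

σ(𝒜) = { {}, {p}, {q}, {r}, {p,q}, {p,r}, {q,r}, S }

Trace:
Initial family (4 sets): { {}, {q}, {r}, S }.
Iteration 1. New:
  {p,q}  = complement {r}
  {p,r}  = complement {q}
  {q,r}  = {r} ∪ {q}
  (now 7)
Iteration 2. New:
  {p}  = complement {q,r}
  (now 8)
After Iteration 3 the family is unchanged; done.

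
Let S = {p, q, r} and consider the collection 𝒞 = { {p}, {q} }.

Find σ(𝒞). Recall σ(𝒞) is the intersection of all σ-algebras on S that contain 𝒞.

Take S₀ = 𝒞 ∪ {∅, S} = { {}, {p}, {q}, S }.
Iteration 1 (3 new):
  {p, q}  = {p} ∪ {q}
  {p, r}  = complement {q}
  {q, r}  = complement {p}
  [7 total]
Iteration 2 adds 1:
  {r}  = complement {p, q}
  [8 total]
After Iteration 3 the family is unchanged; done.

σ(𝒞) = { {}, {p}, {q}, {r}, {p, q}, {p, r}, {q, r}, S }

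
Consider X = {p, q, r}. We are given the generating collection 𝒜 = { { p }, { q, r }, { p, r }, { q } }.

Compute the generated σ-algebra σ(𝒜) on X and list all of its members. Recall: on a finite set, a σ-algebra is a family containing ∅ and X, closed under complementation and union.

σ(𝒜) (8 sets): { {  }, { p }, { q }, { r }, { p, q }, { p, r }, { q, r }, X }

Check:
Start: 𝒜 ∪ {∅, X} = { {  }, { p }, { q }, { p, r }, { q, r }, X }.
Iteration 1 (1 new):
  { p, q }  = { q } ∪ { p }
  (now 7)
Iteration 2: 1 new —
  { r }  = complement { p, q }
  (now 8)
Iteration 3: already closed under ᶜ and ∪.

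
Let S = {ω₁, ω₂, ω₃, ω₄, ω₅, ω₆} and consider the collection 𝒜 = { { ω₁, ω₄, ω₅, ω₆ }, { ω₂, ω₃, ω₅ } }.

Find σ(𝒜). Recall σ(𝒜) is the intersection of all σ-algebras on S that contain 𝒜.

Begin from { {}, { ω₂, ω₃, ω₅ }, { ω₁, ω₄, ω₅, ω₆ }, S } (that is, 𝒜 plus ∅ and S).
Pass 1: +2 →
  { ω₂, ω₃ }  = S∖{ ω₁, ω₄, ω₅, ω₆ }
  { ω₁, ω₄, ω₆ }  = S∖{ ω₂, ω₃, ω₅ }
  (now 6)
Pass 2 (1 new):
  { ω₁, ω₂, ω₃, ω₄, ω₆ }  = { ω₂, ω₃ } ∪ { ω₁, ω₄, ω₆ }
  (now 7)
Pass 3 adds 1:
  { ω₅ }  = S∖{ ω₁, ω₂, ω₃, ω₄, ω₆ }
  (now 8)
Pass 4: stable.

|σ(𝒜)| = 8.  σ(𝒜) = { {}, { ω₅ }, { ω₂, ω₃ }, { ω₁, ω₄, ω₆ }, { ω₂, ω₃, ω₅ }, { ω₁, ω₄, ω₅, ω₆ }, { ω₁, ω₂, ω₃, ω₄, ω₆ }, S }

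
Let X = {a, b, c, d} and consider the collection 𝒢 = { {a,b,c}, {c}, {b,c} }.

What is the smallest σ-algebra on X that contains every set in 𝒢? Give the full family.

|σ(𝒢)| = 16.  σ(𝒢) = { {}, {a}, {b}, {c}, {d}, {a,b}, {a,c}, {a,d}, {b,c}, {b,d}, {c,d}, {a,b,c}, {a,b,d}, {a,c,d}, {b,c,d}, X }

Check:
Initial family (5 sets): { {}, {c}, {b,c}, {a,b,c}, X }.
Round 1: 3 new —
  {d}  = X∖{a,b,c}
  {a,d}  = X∖{b,c}
  {a,b,d}  = X∖{c}
Round 2. New:
  {c,d}  = {d} ∪ {c}
  {a,c,d}  = {c} ∪ {a,d}
  {b,c,d}  = {d} ∪ {b,c}
Round 3: 3 new —
  {a}  = X∖{b,c,d}
  {b}  = X∖{a,c,d}
  {a,b}  = X∖{c,d}
Round 4 adds 2:
  {a,c}  = {c} ∪ {a}
  {b,d}  = {d} ∪ {b}
Round 5: already closed under ᶜ and ∪.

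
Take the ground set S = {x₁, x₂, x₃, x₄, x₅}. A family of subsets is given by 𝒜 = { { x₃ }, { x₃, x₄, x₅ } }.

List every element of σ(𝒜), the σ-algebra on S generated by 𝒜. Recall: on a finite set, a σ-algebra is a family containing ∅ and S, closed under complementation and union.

Take S₀ = 𝒜 ∪ {∅, S} = { {  }, { x₃ }, { x₃, x₄, x₅ }, S }.
Iteration 1 adds 2:
  { x₁, x₂ }  = complement { x₃, x₄, x₅ }
  { x₁, x₂, x₄, x₅ }  = complement { x₃ }
  — 6 sets.
Iteration 2 adds 1:
  { x₁, x₂, x₃ }  = { x₃ } ∪ { x₁, x₂ }
  — 7 sets.
Iteration 3 adds 1:
  { x₄, x₅ }  = complement { x₁, x₂, x₃ }
  — 8 sets.
Iteration 4: no new sets; the family is a σ-algebra.

Hence σ(𝒜) has 8 members: { {  }, { x₃ }, { x₁, x₂ }, { x₄, x₅ }, { x₁, x₂, x₃ }, { x₃, x₄, x₅ }, { x₁, x₂, x₄, x₅ }, S }.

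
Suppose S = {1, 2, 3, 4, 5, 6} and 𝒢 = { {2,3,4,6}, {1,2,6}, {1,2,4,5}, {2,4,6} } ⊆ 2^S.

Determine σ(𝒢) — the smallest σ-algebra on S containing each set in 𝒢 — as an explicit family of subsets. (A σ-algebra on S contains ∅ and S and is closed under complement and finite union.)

Begin from { ∅, {1,2,6}, {2,4,6}, {1,2,4,5}, {2,3,4,6}, S } (that is, 𝒢 plus ∅ and S).
Step 1: +7 →
  {1,5}  = complement {2,3,4,6}
  {3,6}  = complement {1,2,4,5}
  {1,3,5}  = complement {2,4,6}
  {3,4,5}  = complement {1,2,6}
  {1,2,4,6}  = {2,4,6} ∪ {1,2,6}
  {1,2,3,4,6}  = {2,3,4,6} ∪ {1,2,6}
  {1,2,4,5,6}  = {2,4,6} ∪ {1,2,4,5}
  (now 13)
Step 2. New:
  {3}  = complement {1,2,4,5,6}
  {5}  = complement {1,2,3,4,6}
  {3,5}  = complement {1,2,4,6}
  {1,2,3,6}  = {3,6} ∪ {1,2,6}
  {1,2,5,6}  = {1,5} ∪ {1,2,6}
  {1,3,4,5}  = {3,4,5} ∪ {1,3,5}
  {1,3,5,6}  = {1,3,5} ∪ {3,6}
  {3,4,5,6}  = {3,4,5} ∪ {3,6}
  {1,2,3,4,5}  = {3,4,5} ∪ {1,2,4,5}
  {1,2,3,5,6}  = {1,3,5} ∪ {1,2,6}
  {2,3,4,5,6}  = {2,4,6} ∪ {3,4,5}
  (now 24)
Step 3: 11 new —
  {1}  = complement {2,3,4,5,6}
  {4}  = complement {1,2,3,5,6}
  {6}  = complement {1,2,3,4,5}
  {1,2}  = complement {3,4,5,6}
  {2,4}  = complement {1,3,5,6}
  {2,6}  = complement {1,3,4,5}
  {3,4}  = complement {1,2,5,6}
  {4,5}  = complement {1,2,3,6}
  {3,5,6}  = {3,5} ∪ {3,6}
  {2,4,5,6}  = {2,4,6} ∪ {5}
  {1,3,4,5,6}  = {3,4,5} ∪ {1,3,5,6}
  (now 35)
Step 4 (23 new):
  {2}  = complement {1,3,4,5,6}
  {1,3}  = complement {2,4,5,6}
  {1,4}  = {1} ∪ {4}
  {1,6}  = {1} ∪ {6}
  {4,6}  = {6} ∪ {4}
  {5,6}  = {6} ∪ {5}
  {1,2,3}  = {1,2} ∪ {3}
  {1,2,4}  = complement {3,5,6}
  {1,2,5}  = {1,2} ∪ {5}
  {1,3,4}  = {3,4} ∪ {1}
  {1,3,6}  = {1} ∪ {3,6}
  {1,4,5}  = {1} ∪ {4,5}
  {1,5,6}  = {6} ∪ {1,5}
  {2,3,4}  = {3,4} ∪ {2,4}
  {2,3,6}  = {2,6} ∪ {3}
  {2,4,5}  = {5} ∪ {2,4}
  {2,5,6}  = {2,6} ∪ {5}
  {3,4,6}  = {3,4} ∪ {6}
  {4,5,6}  = {6} ∪ {4,5}
  {1,2,3,4}  = {3,4} ∪ {1,2}
  {1,2,3,5}  = {1,2} ∪ {1,3,5}
  {2,3,4,5}  = {3,4,5} ∪ {2,4}
  {2,3,5,6}  = {2,6} ∪ {3,5,6}
  (now 58)
Step 5: +6 →
  {2,3}  = {2} ∪ {3}
  {2,5}  = {2} ∪ {5}
  {1,4,6}  = {1,6} ∪ {1,4}
  {2,3,5}  = {2} ∪ {3,5}
  {1,3,4,6}  = {3,4} ∪ {1,3,6}
  {1,4,5,6}  = {5,6} ∪ {1,4}
  (now 64)
Step 6: already closed under ᶜ and ∪.

σ(𝒢) = { ∅, {1}, {2}, {3}, {4}, {5}, {6}, {1,2}, {1,3}, {1,4}, {1,5}, {1,6}, {2,3}, {2,4}, {2,5}, {2,6}, {3,4}, {3,5}, {3,6}, {4,5}, {4,6}, {5,6}, {1,2,3}, {1,2,4}, {1,2,5}, {1,2,6}, {1,3,4}, {1,3,5}, {1,3,6}, {1,4,5}, {1,4,6}, {1,5,6}, {2,3,4}, {2,3,5}, {2,3,6}, {2,4,5}, {2,4,6}, {2,5,6}, {3,4,5}, {3,4,6}, {3,5,6}, {4,5,6}, {1,2,3,4}, {1,2,3,5}, {1,2,3,6}, {1,2,4,5}, {1,2,4,6}, {1,2,5,6}, {1,3,4,5}, {1,3,4,6}, {1,3,5,6}, {1,4,5,6}, {2,3,4,5}, {2,3,4,6}, {2,3,5,6}, {2,4,5,6}, {3,4,5,6}, {1,2,3,4,5}, {1,2,3,4,6}, {1,2,3,5,6}, {1,2,4,5,6}, {1,3,4,5,6}, {2,3,4,5,6}, S }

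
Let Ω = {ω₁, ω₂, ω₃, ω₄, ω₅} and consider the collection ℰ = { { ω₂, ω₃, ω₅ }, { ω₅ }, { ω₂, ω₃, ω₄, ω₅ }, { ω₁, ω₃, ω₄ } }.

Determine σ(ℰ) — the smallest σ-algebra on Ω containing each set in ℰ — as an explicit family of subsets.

Take S₀ = ℰ ∪ {∅, Ω} = { ∅, { ω₅ }, { ω₁, ω₃, ω₄ }, { ω₂, ω₃, ω₅ }, { ω₂, ω₃, ω₄, ω₅ }, Ω }.
Pass 1: 5 new —
  { ω₁ }  = complement { ω₂, ω₃, ω₄, ω₅ }
  { ω₁, ω₄ }  = complement { ω₂, ω₃, ω₅ }
  { ω₂, ω₅ }  = complement { ω₁, ω₃, ω₄ }
  { ω₁, ω₂, ω₃, ω₄ }  = complement { ω₅ }
  { ω₁, ω₃, ω₄, ω₅ }  = { ω₁, ω₃, ω₄ } ∪ { ω₅ }
  — 11 sets.
Pass 2 (6 new):
  { ω₂ }  = complement { ω₁, ω₃, ω₄, ω₅ }
  { ω₁, ω₅ }  = { ω₅ } ∪ { ω₁ }
  { ω₁, ω₂, ω₅ }  = { ω₂, ω₅ } ∪ { ω₁ }
  { ω₁, ω₄, ω₅ }  = { ω₅ } ∪ { ω₁, ω₄ }
  { ω₁, ω₂, ω₃, ω₅ }  = { ω₂, ω₃, ω₅ } ∪ { ω₁ }
  { ω₁, ω₂, ω₄, ω₅ }  = { ω₂, ω₅ } ∪ { ω₁, ω₄ }
  — 17 sets.
Pass 3 (7 new):
  { ω₃ }  = complement { ω₁, ω₂, ω₄, ω₅ }
  { ω₄ }  = complement { ω₁, ω₂, ω₃, ω₅ }
  { ω₁, ω₂ }  = { ω₂ } ∪ { ω₁ }
  { ω₂, ω₃ }  = complement { ω₁, ω₄, ω₅ }
  { ω₃, ω₄ }  = complement { ω₁, ω₂, ω₅ }
  { ω₁, ω₂, ω₄ }  = { ω₁, ω₄ } ∪ { ω₂ }
  { ω₂, ω₃, ω₄ }  = complement { ω₁, ω₅ }
  — 24 sets.
Pass 4. New:
  { ω₁, ω₃ }  = { ω₃ } ∪ { ω₁ }
  { ω₂, ω₄ }  = { ω₂ } ∪ { ω₄ }
  { ω₃, ω₅ }  = complement { ω₁, ω₂, ω₄ }
  { ω₄, ω₅ }  = { ω₅ } ∪ { ω₄ }
  { ω₁, ω₂, ω₃ }  = { ω₁, ω₂ } ∪ { ω₃ }
  { ω₁, ω₃, ω₅ }  = { ω₃ } ∪ { ω₁, ω₅ }
  { ω₂, ω₄, ω₅ }  = { ω₂, ω₅ } ∪ { ω₄ }
  { ω₃, ω₄, ω₅ }  = complement { ω₁, ω₂ }
  — 32 sets.
Pass 5 adds nothing — fixpoint reached.

|σ(ℰ)| = 32.  σ(ℰ) = { ∅, { ω₁ }, { ω₂ }, { ω₃ }, { ω₄ }, { ω₅ }, { ω₁, ω₂ }, { ω₁, ω₃ }, { ω₁, ω₄ }, { ω₁, ω₅ }, { ω₂, ω₃ }, { ω₂, ω₄ }, { ω₂, ω₅ }, { ω₃, ω₄ }, { ω₃, ω₅ }, { ω₄, ω₅ }, { ω₁, ω₂, ω₃ }, { ω₁, ω₂, ω₄ }, { ω₁, ω₂, ω₅ }, { ω₁, ω₃, ω₄ }, { ω₁, ω₃, ω₅ }, { ω₁, ω₄, ω₅ }, { ω₂, ω₃, ω₄ }, { ω₂, ω₃, ω₅ }, { ω₂, ω₄, ω₅ }, { ω₃, ω₄, ω₅ }, { ω₁, ω₂, ω₃, ω₄ }, { ω₁, ω₂, ω₃, ω₅ }, { ω₁, ω₂, ω₄, ω₅ }, { ω₁, ω₃, ω₄, ω₅ }, { ω₂, ω₃, ω₄, ω₅ }, Ω }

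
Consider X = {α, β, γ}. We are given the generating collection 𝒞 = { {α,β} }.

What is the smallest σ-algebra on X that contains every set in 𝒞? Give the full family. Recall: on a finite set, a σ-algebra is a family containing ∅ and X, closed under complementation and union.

|σ(𝒞)| = 4.  σ(𝒞) = { {}, {γ}, {α,β}, X }

Check:
Initial family (3 sets): { {}, {α,β}, X }.
Round 1: 1 new —
  {γ}  = ᶜ of {α,β}
  |family| = 4
Round 2: closed — nothing new.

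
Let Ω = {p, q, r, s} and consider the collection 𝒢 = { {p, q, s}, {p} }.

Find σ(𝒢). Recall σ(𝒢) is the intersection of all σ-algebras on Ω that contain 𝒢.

σ(𝒢) (8 sets): { {}, {p}, {r}, {p, r}, {q, s}, {p, q, s}, {q, r, s}, Ω }

Derivation:
Start: 𝒢 ∪ {∅, Ω} = { {}, {p}, {p, q, s}, Ω }.
Pass 1 (2 new):
  {r}  = ᶜ of {p, q, s}
  {q, r, s}  = ᶜ of {p}
  (now 6)
Pass 2 (1 new):
  {p, r}  = {r} ∪ {p}
  (now 7)
Pass 3 (1 new):
  {q, s}  = ᶜ of {p, r}
  (now 8)
Pass 4: closed — nothing new.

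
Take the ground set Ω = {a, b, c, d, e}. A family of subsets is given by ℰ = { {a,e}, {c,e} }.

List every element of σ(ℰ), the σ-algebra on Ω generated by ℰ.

Seed the family with ℰ together with ∅ and Ω: { ∅, {a,e}, {c,e}, Ω }.
Pass 1: +3 →
  {a,b,d}  = {c,e}ᶜ
  {a,c,e}  = {c,e} ∪ {a,e}
  {b,c,d}  = {a,e}ᶜ
  [7 total]
Pass 2. New:
  {b,d}  = {a,c,e}ᶜ
  {a,b,c,d}  = {b,c,d} ∪ {a,b,d}
  {a,b,d,e}  = {a,e} ∪ {a,b,d}
  {b,c,d,e}  = {b,c,d} ∪ {c,e}
  [11 total]
Pass 3 (3 new):
  {a}  = {b,c,d,e}ᶜ
  {c}  = {a,b,d,e}ᶜ
  {e}  = {a,b,c,d}ᶜ
  [14 total]
Pass 4 adds 2:
  {a,c}  = {c} ∪ {a}
  {b,d,e}  = {b,d} ∪ {e}
  [16 total]
After Pass 5 the family is unchanged; done.

σ(ℰ) = { ∅, {a}, {c}, {e}, {a,c}, {a,e}, {b,d}, {c,e}, {a,b,d}, {a,c,e}, {b,c,d}, {b,d,e}, {a,b,c,d}, {a,b,d,e}, {b,c,d,e}, Ω }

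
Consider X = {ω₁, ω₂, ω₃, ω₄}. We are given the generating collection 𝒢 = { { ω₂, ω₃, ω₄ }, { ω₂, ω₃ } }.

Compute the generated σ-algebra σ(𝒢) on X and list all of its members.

Initial family (4 sets): { {}, { ω₂, ω₃ }, { ω₂, ω₃, ω₄ }, X }.
Step 1 adds 2:
  { ω₁ }  = { ω₂, ω₃, ω₄ }ᶜ
  { ω₁, ω₄ }  = { ω₂, ω₃ }ᶜ
Step 2: +1 →
  { ω₁, ω₂, ω₃ }  = { ω₂, ω₃ } ∪ { ω₁ }
Step 3: +1 →
  { ω₄ }  = { ω₁, ω₂, ω₃ }ᶜ
Step 4: stable.

σ(𝒢) = { {}, { ω₁ }, { ω₄ }, { ω₁, ω₄ }, { ω₂, ω₃ }, { ω₁, ω₂, ω₃ }, { ω₂, ω₃, ω₄ }, X }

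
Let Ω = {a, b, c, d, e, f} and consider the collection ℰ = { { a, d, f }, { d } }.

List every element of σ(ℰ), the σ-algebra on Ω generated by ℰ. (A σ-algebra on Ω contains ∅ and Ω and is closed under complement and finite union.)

Take S₀ = ℰ ∪ {∅, Ω} = { ∅, { d }, { a, d, f }, Ω }.
Iteration 1. New:
  { b, c, e }  = ᶜ of { a, d, f }
  { a, b, c, e, f }  = ᶜ of { d }
Iteration 2: 1 new —
  { b, c, d, e }  = { b, c, e } ∪ { d }
Iteration 3: 1 new —
  { a, f }  = ᶜ of { b, c, d, e }
After Iteration 4 the family is unchanged; done.

σ(ℰ) = { ∅, { d }, { a, f }, { a, d, f }, { b, c, e }, { b, c, d, e }, { a, b, c, e, f }, Ω }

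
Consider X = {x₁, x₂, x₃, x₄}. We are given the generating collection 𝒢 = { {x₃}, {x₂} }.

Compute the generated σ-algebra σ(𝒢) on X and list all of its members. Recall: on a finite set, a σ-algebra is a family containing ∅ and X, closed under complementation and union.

σ(𝒢) (8 sets): { ∅, {x₂}, {x₃}, {x₁,x₄}, {x₂,x₃}, {x₁,x₂,x₄}, {x₁,x₃,x₄}, X }

Working:
Initial family (4 sets): { ∅, {x₂}, {x₃}, X }.
Step 1: +3 →
  {x₂,x₃}  = {x₃} ∪ {x₂}
  {x₁,x₂,x₄}  = {x₃}ᶜ
  {x₁,x₃,x₄}  = {x₂}ᶜ
  (now 7)
Step 2: +1 →
  {x₁,x₄}  = {x₂,x₃}ᶜ
  (now 8)
Step 3: stable.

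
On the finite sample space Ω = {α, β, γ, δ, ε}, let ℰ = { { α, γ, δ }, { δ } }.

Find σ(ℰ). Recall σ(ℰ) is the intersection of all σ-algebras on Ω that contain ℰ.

|σ(ℰ)| = 8.  σ(ℰ) = { {  }, { δ }, { α, γ }, { β, ε }, { α, γ, δ }, { β, δ, ε }, { α, β, γ, ε }, Ω }

Trace:
Start: ℰ ∪ {∅, Ω} = { {  }, { δ }, { α, γ, δ }, Ω }.
Round 1: +2 →
  { β, ε }  = ᶜ of { α, γ, δ }
  { α, β, γ, ε }  = ᶜ of { δ }
  (now 6)
Round 2: 1 new —
  { β, δ, ε }  = { β, ε } ∪ { δ }
  (now 7)
Round 3: 1 new —
  { α, γ }  = ᶜ of { β, δ, ε }
  (now 8)
Round 4: no new sets; the family is a σ-algebra.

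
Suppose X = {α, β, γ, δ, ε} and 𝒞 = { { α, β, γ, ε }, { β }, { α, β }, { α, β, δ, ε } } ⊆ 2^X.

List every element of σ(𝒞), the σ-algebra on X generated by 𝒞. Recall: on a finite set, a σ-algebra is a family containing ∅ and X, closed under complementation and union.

Start: 𝒞 ∪ {∅, X} = { {  }, { β }, { α, β }, { α, β, γ, ε }, { α, β, δ, ε }, X }.
Step 1. New:
  { γ }  = { α, β, δ, ε }ᶜ
  { δ }  = { α, β, γ, ε }ᶜ
  { γ, δ, ε }  = { α, β }ᶜ
  { α, γ, δ, ε }  = { β }ᶜ
  [10 total]
Step 2 adds 6:
  { β, γ }  = { β } ∪ { γ }
  { β, δ }  = { β } ∪ { δ }
  { γ, δ }  = { γ } ∪ { δ }
  { α, β, γ }  = { α, β } ∪ { γ }
  { α, β, δ }  = { α, β } ∪ { δ }
  { β, γ, δ, ε }  = { γ, δ, ε } ∪ { β }
  [16 total]
Step 3: 8 new —
  { α }  = { β, γ, δ, ε }ᶜ
  { γ, ε }  = { α, β, δ }ᶜ
  { δ, ε }  = { α, β, γ }ᶜ
  { α, β, ε }  = { γ, δ }ᶜ
  { α, γ, ε }  = { β, δ }ᶜ
  { α, δ, ε }  = { β, γ }ᶜ
  { β, γ, δ }  = { γ } ∪ { β, δ }
  { α, β, γ, δ }  = { γ } ∪ { α, β, δ }
  [24 total]
Step 4. New:
  { ε }  = { α, β, γ, δ }ᶜ
  { α, γ }  = { γ } ∪ { α }
  { α, δ }  = { δ } ∪ { α }
  { α, ε }  = { β, γ, δ }ᶜ
  { α, γ, δ }  = { γ, δ } ∪ { α }
  { β, γ, ε }  = { β } ∪ { γ, ε }
  { β, δ, ε }  = { β } ∪ { δ, ε }
  [31 total]
Step 5: +1 →
  { β, ε }  = { α, γ, δ }ᶜ
  [32 total]
Step 6: stable.

Therefore σ(𝒞) = { {  }, { α }, { β }, { γ }, { δ }, { ε }, { α, β }, { α, γ }, { α, δ }, { α, ε }, { β, γ }, { β, δ }, { β, ε }, { γ, δ }, { γ, ε }, { δ, ε }, { α, β, γ }, { α, β, δ }, { α, β, ε }, { α, γ, δ }, { α, γ, ε }, { α, δ, ε }, { β, γ, δ }, { β, γ, ε }, { β, δ, ε }, { γ, δ, ε }, { α, β, γ, δ }, { α, β, γ, ε }, { α, β, δ, ε }, { α, γ, δ, ε }, { β, γ, δ, ε }, X } (|σ(𝒞)| = 32).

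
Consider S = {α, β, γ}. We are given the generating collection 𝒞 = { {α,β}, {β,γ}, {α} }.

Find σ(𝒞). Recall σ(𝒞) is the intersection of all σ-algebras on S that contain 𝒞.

Start: 𝒞 ∪ {∅, S} = { {}, {α}, {α,β}, {β,γ}, S }.
Step 1. New:
  {γ}  = {α,β}ᶜ
  (now 6)
Step 2 (1 new):
  {α,γ}  = {γ} ∪ {α}
  (now 7)
Step 3 (1 new):
  {β}  = {α,γ}ᶜ
  (now 8)
Step 4: already closed under ᶜ and ∪.

Hence σ(𝒞) has 8 members: { {}, {α}, {β}, {γ}, {α,β}, {α,γ}, {β,γ}, S }.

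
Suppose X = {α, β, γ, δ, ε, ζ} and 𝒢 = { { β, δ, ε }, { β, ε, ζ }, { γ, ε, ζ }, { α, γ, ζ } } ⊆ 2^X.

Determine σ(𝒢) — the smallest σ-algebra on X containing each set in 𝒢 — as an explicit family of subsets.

Initial family (6 sets): { {  }, { α, γ, ζ }, { β, δ, ε }, { β, ε, ζ }, { γ, ε, ζ }, X }.
Round 1 (7 new):
  { α, β, δ }  = complement { γ, ε, ζ }
  { α, γ, δ }  = complement { β, ε, ζ }
  { α, γ, ε, ζ }  = { γ, ε, ζ } ∪ { α, γ, ζ }
  { β, γ, ε, ζ }  = { γ, ε, ζ } ∪ { β, ε, ζ }
  { β, δ, ε, ζ }  = { β, ε, ζ } ∪ { β, δ, ε }
  { α, β, γ, ε, ζ }  = { α, γ, ζ } ∪ { β, ε, ζ }
  { β, γ, δ, ε, ζ }  = { γ, ε, ζ } ∪ { β, δ, ε }
  — 13 sets.
Round 2 adds 12:
  { α }  = complement { β, γ, δ, ε, ζ }
  { δ }  = complement { α, β, γ, ε, ζ }
  { α, γ }  = complement { β, δ, ε, ζ }
  { α, δ }  = complement { β, γ, ε, ζ }
  { β, δ }  = complement { α, γ, ε, ζ }
  { α, β, γ, δ }  = { α, β, δ } ∪ { α, γ, δ }
  { α, β, δ, ε }  = { α, β, δ } ∪ { β, δ, ε }
  { α, γ, δ, ζ }  = { α, γ, ζ } ∪ { α, γ, δ }
  { α, β, γ, δ, ε }  = { α, γ, δ } ∪ { β, δ, ε }
  { α, β, γ, δ, ζ }  = { α, γ, ζ } ∪ { α, β, δ }
  { α, β, δ, ε, ζ }  = { β, ε, ζ } ∪ { α, β, δ }
  { α, γ, δ, ε, ζ }  = { α, γ, ε, ζ } ∪ { α, γ, δ }
  — 25 sets.
Round 3: 9 new —
  { β }  = complement { α, γ, δ, ε, ζ }
  { γ }  = complement { α, β, δ, ε, ζ }
  { ε }  = complement { α, β, γ, δ, ζ }
  { ζ }  = complement { α, β, γ, δ, ε }
  { β, ε }  = complement { α, γ, δ, ζ }
  { γ, ζ }  = complement { α, β, δ, ε }
  { ε, ζ }  = complement { α, β, γ, δ }
  { α, β, ε, ζ }  = { β, ε, ζ } ∪ { α }
  { γ, δ, ε, ζ }  = { γ, ε, ζ } ∪ { δ }
  — 34 sets.
Round 4: +28 →
  { α, β }  = complement { γ, δ, ε, ζ }
  { α, ε }  = { α } ∪ { ε }
  { α, ζ }  = { α } ∪ { ζ }
  { β, γ }  = { β } ∪ { γ }
  { β, ζ }  = { β } ∪ { ζ }
  { γ, δ }  = complement { α, β, ε, ζ }
  { γ, ε }  = { ε } ∪ { γ }
  { δ, ε }  = { ε } ∪ { δ }
  { δ, ζ }  = { ζ } ∪ { δ }
  { α, β, γ }  = { β } ∪ { α, γ }
  { α, β, ε }  = { β, ε } ∪ { α }
  { α, γ, ε }  = { ε } ∪ { α, γ }
  { α, δ, ε }  = { ε } ∪ { α, δ }
  { α, δ, ζ }  = { ζ } ∪ { α, δ }
  { α, ε, ζ }  = { ε, ζ } ∪ { α }
  { β, γ, δ }  = { γ } ∪ { β, δ }
  { β, γ, ε }  = { β, ε } ∪ { γ }
  { β, γ, ζ }  = { β } ∪ { γ, ζ }
  { β, δ, ζ }  = { ζ } ∪ { β, δ }
  { γ, δ, ζ }  = { γ, ζ } ∪ { δ }
  { δ, ε, ζ }  = { ε, ζ } ∪ { δ }
  { α, β, γ, ε }  = { β, ε } ∪ { α, γ }
  { α, β, γ, ζ }  = { α, γ, ζ } ∪ { β }
  { α, β, δ, ζ }  = { ζ } ∪ { α, β, δ }
  { α, γ, δ, ε }  = { ε } ∪ { α, γ, δ }
  { α, δ, ε, ζ }  = { ε, ζ } ∪ { α, δ }
  { β, γ, δ, ε }  = { γ } ∪ { β, δ, ε }
  { β, γ, δ, ζ }  = { γ, ζ } ∪ { β, δ }
  — 62 sets.
Round 5. New:
  { α, β, ζ }  = { α, ζ } ∪ { β }
  { γ, δ, ε }  = { γ, δ } ∪ { δ, ε }
  — 64 sets.
Round 6 adds nothing — fixpoint reached.

|σ(𝒢)| = 64.  σ(𝒢) = { {  }, { α }, { β }, { γ }, { δ }, { ε }, { ζ }, { α, β }, { α, γ }, { α, δ }, { α, ε }, { α, ζ }, { β, γ }, { β, δ }, { β, ε }, { β, ζ }, { γ, δ }, { γ, ε }, { γ, ζ }, { δ, ε }, { δ, ζ }, { ε, ζ }, { α, β, γ }, { α, β, δ }, { α, β, ε }, { α, β, ζ }, { α, γ, δ }, { α, γ, ε }, { α, γ, ζ }, { α, δ, ε }, { α, δ, ζ }, { α, ε, ζ }, { β, γ, δ }, { β, γ, ε }, { β, γ, ζ }, { β, δ, ε }, { β, δ, ζ }, { β, ε, ζ }, { γ, δ, ε }, { γ, δ, ζ }, { γ, ε, ζ }, { δ, ε, ζ }, { α, β, γ, δ }, { α, β, γ, ε }, { α, β, γ, ζ }, { α, β, δ, ε }, { α, β, δ, ζ }, { α, β, ε, ζ }, { α, γ, δ, ε }, { α, γ, δ, ζ }, { α, γ, ε, ζ }, { α, δ, ε, ζ }, { β, γ, δ, ε }, { β, γ, δ, ζ }, { β, γ, ε, ζ }, { β, δ, ε, ζ }, { γ, δ, ε, ζ }, { α, β, γ, δ, ε }, { α, β, γ, δ, ζ }, { α, β, γ, ε, ζ }, { α, β, δ, ε, ζ }, { α, γ, δ, ε, ζ }, { β, γ, δ, ε, ζ }, X }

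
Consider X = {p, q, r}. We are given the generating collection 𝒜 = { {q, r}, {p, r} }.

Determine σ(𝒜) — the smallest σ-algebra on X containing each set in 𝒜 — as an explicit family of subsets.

Begin from { {}, {p, r}, {q, r}, X } (that is, 𝒜 plus ∅ and X).
Step 1 adds 2:
  {p}  = complement {q, r}
  {q}  = complement {p, r}
Step 2: 1 new —
  {p, q}  = {q} ∪ {p}
Step 3: +1 →
  {r}  = complement {p, q}
Step 4: already closed under ᶜ and ∪.

Hence σ(𝒜) has 8 members: { {}, {p}, {q}, {r}, {p, q}, {p, r}, {q, r}, X }.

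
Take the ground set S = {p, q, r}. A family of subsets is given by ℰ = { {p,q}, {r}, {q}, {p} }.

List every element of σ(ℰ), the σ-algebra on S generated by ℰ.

σ(ℰ) = { {}, {p}, {q}, {r}, {p,q}, {p,r}, {q,r}, S }

Trace:
Initial family (6 sets): { {}, {p}, {q}, {r}, {p,q}, S }.
Round 1: +2 →
  {p,r}  = {q}ᶜ
  {q,r}  = {p}ᶜ
Round 2: no new sets; the family is a σ-algebra.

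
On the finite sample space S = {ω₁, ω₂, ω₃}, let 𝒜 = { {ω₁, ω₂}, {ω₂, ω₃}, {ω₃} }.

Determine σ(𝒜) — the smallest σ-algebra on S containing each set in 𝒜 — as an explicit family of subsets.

Initial family (5 sets): { ∅, {ω₃}, {ω₁, ω₂}, {ω₂, ω₃}, S }.
Round 1. New:
  {ω₁}  = S∖{ω₂, ω₃}
Round 2: +1 →
  {ω₁, ω₃}  = {ω₃} ∪ {ω₁}
Round 3: 1 new —
  {ω₂}  = S∖{ω₁, ω₃}
Round 4: already closed under ᶜ and ∪.

Therefore σ(𝒜) = { ∅, {ω₁}, {ω₂}, {ω₃}, {ω₁, ω₂}, {ω₁, ω₃}, {ω₂, ω₃}, S } (|σ(𝒜)| = 8).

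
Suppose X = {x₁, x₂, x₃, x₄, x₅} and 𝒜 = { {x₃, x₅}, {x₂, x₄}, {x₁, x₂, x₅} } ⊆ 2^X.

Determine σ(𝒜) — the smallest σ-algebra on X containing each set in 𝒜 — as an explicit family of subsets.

Initial family (5 sets): { {}, {x₂, x₄}, {x₃, x₅}, {x₁, x₂, x₅}, X }.
Step 1: 6 new —
  {x₃, x₄}  = complement {x₁, x₂, x₅}
  {x₁, x₂, x₄}  = complement {x₃, x₅}
  {x₁, x₃, x₅}  = complement {x₂, x₄}
  {x₁, x₂, x₃, x₅}  = {x₁, x₂, x₅} ∪ {x₃, x₅}
  {x₁, x₂, x₄, x₅}  = {x₁, x₂, x₅} ∪ {x₂, x₄}
  {x₂, x₃, x₄, x₅}  = {x₃, x₅} ∪ {x₂, x₄}
  — 11 sets.
Step 2. New:
  {x₁}  = complement {x₂, x₃, x₄, x₅}
  {x₃}  = complement {x₁, x₂, x₄, x₅}
  {x₄}  = complement {x₁, x₂, x₃, x₅}
  {x₂, x₃, x₄}  = {x₃, x₄} ∪ {x₂, x₄}
  {x₃, x₄, x₅}  = {x₃, x₄} ∪ {x₃, x₅}
  {x₁, x₂, x₃, x₄}  = {x₃, x₄} ∪ {x₁, x₂, x₄}
  {x₁, x₃, x₄, x₅}  = {x₃, x₄} ∪ {x₁, x₃, x₅}
  — 18 sets.
Step 3 adds 7:
  {x₂}  = complement {x₁, x₃, x₄, x₅}
  {x₅}  = complement {x₁, x₂, x₃, x₄}
  {x₁, x₂}  = complement {x₃, x₄, x₅}
  {x₁, x₃}  = {x₃} ∪ {x₁}
  {x₁, x₄}  = {x₄} ∪ {x₁}
  {x₁, x₅}  = complement {x₂, x₃, x₄}
  {x₁, x₃, x₄}  = {x₃, x₄} ∪ {x₁}
  — 25 sets.
Step 4: 7 new —
  {x₂, x₃}  = {x₂} ∪ {x₃}
  {x₂, x₅}  = complement {x₁, x₃, x₄}
  {x₄, x₅}  = {x₅} ∪ {x₄}
  {x₁, x₂, x₃}  = {x₁, x₂} ∪ {x₃}
  {x₁, x₄, x₅}  = {x₅} ∪ {x₁, x₄}
  {x₂, x₃, x₅}  = complement {x₁, x₄}
  {x₂, x₄, x₅}  = complement {x₁, x₃}
  — 32 sets.
Step 5: no new sets; the family is a σ-algebra.

σ(𝒜) = { {}, {x₁}, {x₂}, {x₃}, {x₄}, {x₅}, {x₁, x₂}, {x₁, x₃}, {x₁, x₄}, {x₁, x₅}, {x₂, x₃}, {x₂, x₄}, {x₂, x₅}, {x₃, x₄}, {x₃, x₅}, {x₄, x₅}, {x₁, x₂, x₃}, {x₁, x₂, x₄}, {x₁, x₂, x₅}, {x₁, x₃, x₄}, {x₁, x₃, x₅}, {x₁, x₄, x₅}, {x₂, x₃, x₄}, {x₂, x₃, x₅}, {x₂, x₄, x₅}, {x₃, x₄, x₅}, {x₁, x₂, x₃, x₄}, {x₁, x₂, x₃, x₅}, {x₁, x₂, x₄, x₅}, {x₁, x₃, x₄, x₅}, {x₂, x₃, x₄, x₅}, X }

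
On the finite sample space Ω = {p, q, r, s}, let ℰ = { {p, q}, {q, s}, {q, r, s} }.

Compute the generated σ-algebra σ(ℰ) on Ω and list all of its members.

Start: ℰ ∪ {∅, Ω} = { {}, {p, q}, {q, s}, {q, r, s}, Ω }.
Round 1 (4 new):
  {p}  = complement {q, r, s}
  {p, r}  = complement {q, s}
  {r, s}  = complement {p, q}
  {p, q, s}  = {p, q} ∪ {q, s}
  |family| = 9
Round 2 (3 new):
  {r}  = complement {p, q, s}
  {p, q, r}  = {p, q} ∪ {p, r}
  {p, r, s}  = {r, s} ∪ {p, r}
  |family| = 12
Round 3: 2 new —
  {q}  = complement {p, r, s}
  {s}  = complement {p, q, r}
  |family| = 14
Round 4: +2 →
  {p, s}  = {s} ∪ {p}
  {q, r}  = {r} ∪ {q}
  |family| = 16
After Round 5 the family is unchanged; done.

σ(ℰ) = { {}, {p}, {q}, {r}, {s}, {p, q}, {p, r}, {p, s}, {q, r}, {q, s}, {r, s}, {p, q, r}, {p, q, s}, {p, r, s}, {q, r, s}, Ω }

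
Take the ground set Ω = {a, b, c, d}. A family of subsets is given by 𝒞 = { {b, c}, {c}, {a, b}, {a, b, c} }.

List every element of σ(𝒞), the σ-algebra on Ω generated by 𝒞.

σ(𝒞) = { {}, {a}, {b}, {c}, {d}, {a, b}, {a, c}, {a, d}, {b, c}, {b, d}, {c, d}, {a, b, c}, {a, b, d}, {a, c, d}, {b, c, d}, Ω }

Derivation:
Start: 𝒞 ∪ {∅, Ω} = { {}, {c}, {a, b}, {b, c}, {a, b, c}, Ω }.
Iteration 1 adds 4:
  {d}  = complement {a, b, c}
  {a, d}  = complement {b, c}
  {c, d}  = complement {a, b}
  {a, b, d}  = complement {c}
  [10 total]
Iteration 2. New:
  {a, c, d}  = {c, d} ∪ {a, d}
  {b, c, d}  = {c, d} ∪ {b, c}
  [12 total]
Iteration 3: +2 →
  {a}  = complement {b, c, d}
  {b}  = complement {a, c, d}
  [14 total]
Iteration 4: +2 →
  {a, c}  = {c} ∪ {a}
  {b, d}  = {d} ∪ {b}
  [16 total]
Iteration 5: stable.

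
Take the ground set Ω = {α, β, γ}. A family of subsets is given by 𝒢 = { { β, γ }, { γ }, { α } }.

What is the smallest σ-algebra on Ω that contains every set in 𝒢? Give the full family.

Initial family (5 sets): { ∅, { α }, { γ }, { β, γ }, Ω }.
Step 1 adds 2:
  { α, β }  = complement { γ }
  { α, γ }  = { γ } ∪ { α }
Step 2 (1 new):
  { β }  = complement { α, γ }
Step 3: closed — nothing new.

Hence σ(𝒢) has 8 members: { ∅, { α }, { β }, { γ }, { α, β }, { α, γ }, { β, γ }, Ω }.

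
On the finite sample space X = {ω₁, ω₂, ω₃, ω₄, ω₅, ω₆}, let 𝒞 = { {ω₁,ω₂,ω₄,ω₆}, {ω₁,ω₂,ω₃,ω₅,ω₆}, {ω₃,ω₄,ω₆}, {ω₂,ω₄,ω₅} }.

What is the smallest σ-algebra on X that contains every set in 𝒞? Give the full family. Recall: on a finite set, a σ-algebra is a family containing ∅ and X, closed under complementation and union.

Answer: σ(𝒞) = { {}, {ω₁}, {ω₂}, {ω₃}, {ω₄}, {ω₅}, {ω₆}, {ω₁,ω₂}, {ω₁,ω₃}, {ω₁,ω₄}, {ω₁,ω₅}, {ω₁,ω₆}, {ω₂,ω₃}, {ω₂,ω₄}, {ω₂,ω₅}, {ω₂,ω₆}, {ω₃,ω₄}, {ω₃,ω₅}, {ω₃,ω₆}, {ω₄,ω₅}, {ω₄,ω₆}, {ω₅,ω₆}, {ω₁,ω₂,ω₃}, {ω₁,ω₂,ω₄}, {ω₁,ω₂,ω₅}, {ω₁,ω₂,ω₆}, {ω₁,ω₃,ω₄}, {ω₁,ω₃,ω₅}, {ω₁,ω₃,ω₆}, {ω₁,ω₄,ω₅}, {ω₁,ω₄,ω₆}, {ω₁,ω₅,ω₆}, {ω₂,ω₃,ω₄}, {ω₂,ω₃,ω₅}, {ω₂,ω₃,ω₆}, {ω₂,ω₄,ω₅}, {ω₂,ω₄,ω₆}, {ω₂,ω₅,ω₆}, {ω₃,ω₄,ω₅}, {ω₃,ω₄,ω₆}, {ω₃,ω₅,ω₆}, {ω₄,ω₅,ω₆}, {ω₁,ω₂,ω₃,ω₄}, {ω₁,ω₂,ω₃,ω₅}, {ω₁,ω₂,ω₃,ω₆}, {ω₁,ω₂,ω₄,ω₅}, {ω₁,ω₂,ω₄,ω₆}, {ω₁,ω₂,ω₅,ω₆}, {ω₁,ω₃,ω₄,ω₅}, {ω₁,ω₃,ω₄,ω₆}, {ω₁,ω₃,ω₅,ω₆}, {ω₁,ω₄,ω₅,ω₆}, {ω₂,ω₃,ω₄,ω₅}, {ω₂,ω₃,ω₄,ω₆}, {ω₂,ω₃,ω₅,ω₆}, {ω₂,ω₄,ω₅,ω₆}, {ω₃,ω₄,ω₅,ω₆}, {ω₁,ω₂,ω₃,ω₄,ω₅}, {ω₁,ω₂,ω₃,ω₄,ω₆}, {ω₁,ω₂,ω₃,ω₅,ω₆}, {ω₁,ω₂,ω₄,ω₅,ω₆}, {ω₁,ω₃,ω₄,ω₅,ω₆}, {ω₂,ω₃,ω₄,ω₅,ω₆}, X }

Check:
Begin from { {}, {ω₂,ω₄,ω₅}, {ω₃,ω₄,ω₆}, {ω₁,ω₂,ω₄,ω₆}, {ω₁,ω₂,ω₃,ω₅,ω₆}, X } (that is, 𝒞 plus ∅ and X).
Iteration 1: +7 →
  {ω₄}  = {ω₁,ω₂,ω₃,ω₅,ω₆}ᶜ
  {ω₃,ω₅}  = {ω₁,ω₂,ω₄,ω₆}ᶜ
  {ω₁,ω₂,ω₅}  = {ω₃,ω₄,ω₆}ᶜ
  {ω₁,ω₃,ω₆}  = {ω₂,ω₄,ω₅}ᶜ
  {ω₁,ω₂,ω₃,ω₄,ω₆}  = {ω₁,ω₂,ω₄,ω₆} ∪ {ω₃,ω₄,ω₆}
  {ω₁,ω₂,ω₄,ω₅,ω₆}  = {ω₁,ω₂,ω₄,ω₆} ∪ {ω₂,ω₄,ω₅}
  {ω₂,ω₃,ω₄,ω₅,ω₆}  = {ω₃,ω₄,ω₆} ∪ {ω₂,ω₄,ω₅}
  — 13 sets.
Iteration 2. New:
  {ω₁}  = {ω₂,ω₃,ω₄,ω₅,ω₆}ᶜ
  {ω₃}  = {ω₁,ω₂,ω₄,ω₅,ω₆}ᶜ
  {ω₅}  = {ω₁,ω₂,ω₃,ω₄,ω₆}ᶜ
  {ω₃,ω₄,ω₅}  = {ω₄} ∪ {ω₃,ω₅}
  {ω₁,ω₂,ω₃,ω₅}  = {ω₁,ω₂,ω₅} ∪ {ω₃,ω₅}
  {ω₁,ω₂,ω₄,ω₅}  = {ω₁,ω₂,ω₅} ∪ {ω₄}
  {ω₁,ω₃,ω₄,ω₆}  = {ω₁,ω₃,ω₆} ∪ {ω₄}
  {ω₁,ω₃,ω₅,ω₆}  = {ω₁,ω₃,ω₆} ∪ {ω₃,ω₅}
  {ω₂,ω₃,ω₄,ω₅}  = {ω₃,ω₅} ∪ {ω₂,ω₄,ω₅}
  {ω₃,ω₄,ω₅,ω₆}  = {ω₃,ω₅} ∪ {ω₃,ω₄,ω₆}
  — 23 sets.
Iteration 3 adds 16:
  {ω₁,ω₂}  = {ω₃,ω₄,ω₅,ω₆}ᶜ
  {ω₁,ω₃}  = {ω₃} ∪ {ω₁}
  {ω₁,ω₄}  = {ω₄} ∪ {ω₁}
  {ω₁,ω₅}  = {ω₅} ∪ {ω₁}
  {ω₁,ω₆}  = {ω₂,ω₃,ω₄,ω₅}ᶜ
  {ω₂,ω₄}  = {ω₁,ω₃,ω₅,ω₆}ᶜ
  {ω₂,ω₅}  = {ω₁,ω₃,ω₄,ω₆}ᶜ
  {ω₃,ω₄}  = {ω₃} ∪ {ω₄}
  {ω₃,ω₆}  = {ω₁,ω₂,ω₄,ω₅}ᶜ
  {ω₄,ω₅}  = {ω₅} ∪ {ω₄}
  {ω₄,ω₆}  = {ω₁,ω₂,ω₃,ω₅}ᶜ
  {ω₁,ω₂,ω₆}  = {ω₃,ω₄,ω₅}ᶜ
  {ω₁,ω₃,ω₅}  = {ω₃,ω₅} ∪ {ω₁}
  {ω₁,ω₃,ω₄,ω₅}  = {ω₃,ω₄,ω₅} ∪ {ω₁}
  {ω₁,ω₂,ω₃,ω₄,ω₅}  = {ω₃,ω₄,ω₅} ∪ {ω₁,ω₂,ω₄,ω₅}
  {ω₁,ω₃,ω₄,ω₅,ω₆}  = {ω₃,ω₄,ω₅} ∪ {ω₁,ω₃,ω₆}
  — 39 sets.
Iteration 4. New:
  {ω₂}  = {ω₁,ω₃,ω₄,ω₅,ω₆}ᶜ
  {ω₆}  = {ω₁,ω₂,ω₃,ω₄,ω₅}ᶜ
  {ω₂,ω₆}  = {ω₁,ω₃,ω₄,ω₅}ᶜ
  {ω₁,ω₂,ω₃}  = {ω₁,ω₃} ∪ {ω₁,ω₂}
  {ω₁,ω₂,ω₄}  = {ω₁,ω₂} ∪ {ω₄}
  {ω₁,ω₃,ω₄}  = {ω₃,ω₄} ∪ {ω₁,ω₃}
  {ω₁,ω₄,ω₅}  = {ω₄,ω₅} ∪ {ω₁}
  {ω₁,ω₄,ω₆}  = {ω₁,ω₆} ∪ {ω₄}
  {ω₁,ω₅,ω₆}  = {ω₁,ω₆} ∪ {ω₁,ω₅}
  {ω₂,ω₃,ω₄}  = {ω₃,ω₄} ∪ {ω₂,ω₄}
  {ω₂,ω₃,ω₅}  = {ω₃,ω₅} ∪ {ω₂,ω₅}
  {ω₂,ω₄,ω₆}  = {ω₁,ω₃,ω₅}ᶜ
  {ω₃,ω₅,ω₆}  = {ω₃,ω₅} ∪ {ω₃,ω₆}
  {ω₄,ω₅,ω₆}  = {ω₄,ω₅} ∪ {ω₄,ω₆}
  {ω₁,ω₂,ω₃,ω₄}  = {ω₃,ω₄} ∪ {ω₁,ω₂}
  {ω₁,ω₂,ω₃,ω₆}  = {ω₄,ω₅}ᶜ
  {ω₁,ω₂,ω₅,ω₆}  = {ω₃,ω₄}ᶜ
  {ω₁,ω₄,ω₅,ω₆}  = {ω₁,ω₆} ∪ {ω₄,ω₅}
  {ω₂,ω₃,ω₄,ω₆}  = {ω₁,ω₅}ᶜ
  {ω₂,ω₃,ω₅,ω₆}  = {ω₁,ω₄}ᶜ
  {ω₂,ω₄,ω₅,ω₆}  = {ω₁,ω₃}ᶜ
  — 60 sets.
Iteration 5: +4 →
  {ω₂,ω₃}  = {ω₁,ω₄,ω₅,ω₆}ᶜ
  {ω₅,ω₆}  = {ω₁,ω₂,ω₃,ω₄}ᶜ
  {ω₂,ω₃,ω₆}  = {ω₁,ω₄,ω₅}ᶜ
  {ω₂,ω₅,ω₆}  = {ω₁,ω₃,ω₄}ᶜ
  — 64 sets.
Iteration 6: stable.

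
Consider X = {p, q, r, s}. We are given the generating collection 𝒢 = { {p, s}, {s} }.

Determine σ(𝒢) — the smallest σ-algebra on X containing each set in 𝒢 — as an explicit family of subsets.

Take S₀ = 𝒢 ∪ {∅, X} = { {}, {s}, {p, s}, X }.
Pass 1. New:
  {q, r}  = ᶜ of {p, s}
  {p, q, r}  = ᶜ of {s}
Pass 2 (1 new):
  {q, r, s}  = {q, r} ∪ {s}
Pass 3 adds 1:
  {p}  = ᶜ of {q, r, s}
Pass 4: closed — nothing new.

|σ(𝒢)| = 8.  σ(𝒢) = { {}, {p}, {s}, {p, s}, {q, r}, {p, q, r}, {q, r, s}, X }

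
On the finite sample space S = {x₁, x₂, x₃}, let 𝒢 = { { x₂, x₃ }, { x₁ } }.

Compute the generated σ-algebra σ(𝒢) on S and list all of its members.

σ(𝒢) (4 sets): { {  }, { x₁ }, { x₂, x₃ }, S }

Trace:
Begin from { {  }, { x₁ }, { x₂, x₃ }, S } (that is, 𝒢 plus ∅ and S).
Pass 1: closed — nothing new.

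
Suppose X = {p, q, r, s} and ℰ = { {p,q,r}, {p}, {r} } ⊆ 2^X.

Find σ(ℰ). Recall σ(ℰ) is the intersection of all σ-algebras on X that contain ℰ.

Take S₀ = ℰ ∪ {∅, X} = { ∅, {p}, {r}, {p,q,r}, X }.
Step 1 adds 4:
  {s}  = {p,q,r}ᶜ
  {p,r}  = {r} ∪ {p}
  {p,q,s}  = {r}ᶜ
  {q,r,s}  = {p}ᶜ
  |family| = 9
Step 2 adds 4:
  {p,s}  = {s} ∪ {p}
  {q,s}  = {p,r}ᶜ
  {r,s}  = {r} ∪ {s}
  {p,r,s}  = {p,r} ∪ {s}
  |family| = 13
Step 3 (3 new):
  {q}  = {p,r,s}ᶜ
  {p,q}  = {r,s}ᶜ
  {q,r}  = {p,s}ᶜ
  |family| = 16
After Step 4 the family is unchanged; done.

|σ(ℰ)| = 16.  σ(ℰ) = { ∅, {p}, {q}, {r}, {s}, {p,q}, {p,r}, {p,s}, {q,r}, {q,s}, {r,s}, {p,q,r}, {p,q,s}, {p,r,s}, {q,r,s}, X }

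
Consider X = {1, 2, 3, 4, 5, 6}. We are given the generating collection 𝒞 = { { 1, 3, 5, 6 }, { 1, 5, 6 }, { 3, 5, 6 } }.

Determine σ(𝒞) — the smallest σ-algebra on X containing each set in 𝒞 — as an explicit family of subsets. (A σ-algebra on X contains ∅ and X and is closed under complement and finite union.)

Answer: σ(𝒞) = { {  }, { 1 }, { 3 }, { 1, 3 }, { 2, 4 }, { 5, 6 }, { 1, 2, 4 }, { 1, 5, 6 }, { 2, 3, 4 }, { 3, 5, 6 }, { 1, 2, 3, 4 }, { 1, 3, 5, 6 }, { 2, 4, 5, 6 }, { 1, 2, 4, 5, 6 }, { 2, 3, 4, 5, 6 }, X }

Derivation:
Start: 𝒞 ∪ {∅, X} = { {  }, { 1, 5, 6 }, { 3, 5, 6 }, { 1, 3, 5, 6 }, X }.
Round 1 (3 new):
  { 2, 4 }  = X∖{ 1, 3, 5, 6 }
  { 1, 2, 4 }  = X∖{ 3, 5, 6 }
  { 2, 3, 4 }  = X∖{ 1, 5, 6 }
  (now 8)
Round 2 adds 3:
  { 1, 2, 3, 4 }  = { 2, 3, 4 } ∪ { 1, 2, 4 }
  { 1, 2, 4, 5, 6 }  = { 2, 4 } ∪ { 1, 5, 6 }
  { 2, 3, 4, 5, 6 }  = { 2, 4 } ∪ { 3, 5, 6 }
  (now 11)
Round 3 adds 3:
  { 1 }  = X∖{ 2, 3, 4, 5, 6 }
  { 3 }  = X∖{ 1, 2, 4, 5, 6 }
  { 5, 6 }  = X∖{ 1, 2, 3, 4 }
  (now 14)
Round 4. New:
  { 1, 3 }  = { 3 } ∪ { 1 }
  { 2, 4, 5, 6 }  = { 5, 6 } ∪ { 2, 4 }
  (now 16)
Round 5: closed — nothing new.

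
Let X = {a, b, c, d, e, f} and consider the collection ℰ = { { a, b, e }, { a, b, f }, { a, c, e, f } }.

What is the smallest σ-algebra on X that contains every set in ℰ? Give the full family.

σ(ℰ) = { {  }, { a }, { b }, { c }, { d }, { e }, { f }, { a, b }, { a, c }, { a, d }, { a, e }, { a, f }, { b, c }, { b, d }, { b, e }, { b, f }, { c, d }, { c, e }, { c, f }, { d, e }, { d, f }, { e, f }, { a, b, c }, { a, b, d }, { a, b, e }, { a, b, f }, { a, c, d }, { a, c, e }, { a, c, f }, { a, d, e }, { a, d, f }, { a, e, f }, { b, c, d }, { b, c, e }, { b, c, f }, { b, d, e }, { b, d, f }, { b, e, f }, { c, d, e }, { c, d, f }, { c, e, f }, { d, e, f }, { a, b, c, d }, { a, b, c, e }, { a, b, c, f }, { a, b, d, e }, { a, b, d, f }, { a, b, e, f }, { a, c, d, e }, { a, c, d, f }, { a, c, e, f }, { a, d, e, f }, { b, c, d, e }, { b, c, d, f }, { b, c, e, f }, { b, d, e, f }, { c, d, e, f }, { a, b, c, d, e }, { a, b, c, d, f }, { a, b, c, e, f }, { a, b, d, e, f }, { a, c, d, e, f }, { b, c, d, e, f }, X }

Trace:
Initial family (5 sets): { {  }, { a, b, e }, { a, b, f }, { a, c, e, f }, X }.
Iteration 1: +5 →
  { b, d }  = X∖{ a, c, e, f }
  { c, d, e }  = X∖{ a, b, f }
  { c, d, f }  = X∖{ a, b, e }
  { a, b, e, f }  = { a, b, e } ∪ { a, b, f }
  { a, b, c, e, f }  = { a, c, e, f } ∪ { a, b, e }
Iteration 2: 11 new —
  { d }  = X∖{ a, b, c, e, f }
  { c, d }  = X∖{ a, b, e, f }
  { a, b, d, e }  = { a, b, e } ∪ { b, d }
  { a, b, d, f }  = { a, b, f } ∪ { b, d }
  { b, c, d, e }  = { c, d, e } ∪ { b, d }
  { b, c, d, f }  = { c, d, f } ∪ { b, d }
  { c, d, e, f }  = { c, d, e } ∪ { c, d, f }
  { a, b, c, d, e }  = { c, d, e } ∪ { a, b, e }
  { a, b, c, d, f }  = { c, d, f } ∪ { a, b, f }
  { a, b, d, e, f }  = { b, d } ∪ { a, b, e, f }
  { a, c, d, e, f }  = { a, c, e, f } ∪ { c, d, e }
Iteration 3. New:
  { b }  = X∖{ a, c, d, e, f }
  { c }  = X∖{ a, b, d, e, f }
  { e }  = X∖{ a, b, c, d, f }
  { f }  = X∖{ a, b, c, d, e }
  { a, b }  = X∖{ c, d, e, f }
  { a, e }  = X∖{ b, c, d, f }
  { a, f }  = X∖{ b, c, d, e }
  { c, e }  = X∖{ a, b, d, f }
  { c, f }  = X∖{ a, b, d, e }
  { b, c, d }  = { c, d } ∪ { b, d }
  { b, c, d, e, f }  = { c, d, e } ∪ { b, c, d, f }
Iteration 4 (24 new):
  { a }  = X∖{ b, c, d, e, f }
  { b, c }  = { b } ∪ { c }
  { b, e }  = { b } ∪ { e }
  { b, f }  = { b } ∪ { f }
  { d, e }  = { e } ∪ { d }
  { d, f }  = { f } ∪ { d }
  { e, f }  = { f } ∪ { e }
  { a, b, c }  = { a, b } ∪ { c }
  { a, b, d }  = { a, b } ∪ { d }
  { a, c, e }  = { c } ∪ { a, e }
  { a, c, f }  = { a, f } ∪ { c }
  { a, d, e }  = { a, e } ∪ { d }
  { a, d, f }  = { a, f } ∪ { d }
  { a, e, f }  = X∖{ b, c, d }
  { b, c, e }  = { b } ∪ { c, e }
  { b, c, f }  = { b } ∪ { c, f }
  { b, d, e }  = { e } ∪ { b, d }
  { b, d, f }  = { f } ∪ { b, d }
  { c, e, f }  = { f } ∪ { c, e }
  { a, b, c, d }  = { c, d } ∪ { a, b }
  { a, b, c, e }  = { a, b } ∪ { c, e }
  { a, b, c, f }  = { a, b } ∪ { c, f }
  { a, c, d, e }  = { c, d, e } ∪ { a, e }
  { a, c, d, f }  = { c, d } ∪ { a, f }
Iteration 5: 8 new —
  { a, c }  = { c } ∪ { a }
  { a, d }  = { d } ∪ { a }
  { a, c, d }  = { c, d } ∪ { a }
  { b, e, f }  = { b, e } ∪ { e, f }
  { d, e, f }  = X∖{ a, b, c }
  { a, d, e, f }  = X∖{ b, c }
  { b, c, e, f }  = { b, e } ∪ { b, c, f }
  { b, d, e, f }  = { b, d, f } ∪ { b, e }
Iteration 6 adds nothing — fixpoint reached.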